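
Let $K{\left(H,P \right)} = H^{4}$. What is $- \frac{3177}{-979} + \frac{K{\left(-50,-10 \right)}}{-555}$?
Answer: $- \frac{1223397353}{108669} \approx -11258.0$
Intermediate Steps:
$- \frac{3177}{-979} + \frac{K{\left(-50,-10 \right)}}{-555} = - \frac{3177}{-979} + \frac{\left(-50\right)^{4}}{-555} = \left(-3177\right) \left(- \frac{1}{979}\right) + 6250000 \left(- \frac{1}{555}\right) = \frac{3177}{979} - \frac{1250000}{111} = - \frac{1223397353}{108669}$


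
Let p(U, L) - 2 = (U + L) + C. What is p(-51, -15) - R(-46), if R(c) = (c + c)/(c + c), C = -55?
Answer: -120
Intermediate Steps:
R(c) = 1 (R(c) = (2*c)/((2*c)) = (2*c)*(1/(2*c)) = 1)
p(U, L) = -53 + L + U (p(U, L) = 2 + ((U + L) - 55) = 2 + ((L + U) - 55) = 2 + (-55 + L + U) = -53 + L + U)
p(-51, -15) - R(-46) = (-53 - 15 - 51) - 1*1 = -119 - 1 = -120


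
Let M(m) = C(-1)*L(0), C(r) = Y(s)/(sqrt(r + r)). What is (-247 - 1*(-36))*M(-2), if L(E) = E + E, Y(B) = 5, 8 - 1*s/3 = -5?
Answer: 0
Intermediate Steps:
s = 39 (s = 24 - 3*(-5) = 24 + 15 = 39)
C(r) = 5*sqrt(2)/(2*sqrt(r)) (C(r) = 5/(sqrt(r + r)) = 5/(sqrt(2*r)) = 5/((sqrt(2)*sqrt(r))) = 5*(sqrt(2)/(2*sqrt(r))) = 5*sqrt(2)/(2*sqrt(r)))
L(E) = 2*E
M(m) = 0 (M(m) = (5*sqrt(2)/(2*sqrt(-1)))*(2*0) = (5*sqrt(2)*(-I)/2)*0 = -5*I*sqrt(2)/2*0 = 0)
(-247 - 1*(-36))*M(-2) = (-247 - 1*(-36))*0 = (-247 + 36)*0 = -211*0 = 0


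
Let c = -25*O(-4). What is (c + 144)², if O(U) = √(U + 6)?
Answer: 21986 - 7200*√2 ≈ 11804.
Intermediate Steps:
O(U) = √(6 + U)
c = -25*√2 (c = -25*√(6 - 4) = -25*√2 ≈ -35.355)
(c + 144)² = (-25*√2 + 144)² = (144 - 25*√2)²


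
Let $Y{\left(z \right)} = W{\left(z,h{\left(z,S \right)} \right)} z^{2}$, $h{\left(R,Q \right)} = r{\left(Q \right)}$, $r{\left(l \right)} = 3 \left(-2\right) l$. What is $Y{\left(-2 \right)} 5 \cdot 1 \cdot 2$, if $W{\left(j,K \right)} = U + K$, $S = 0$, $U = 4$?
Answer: $160$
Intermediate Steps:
$r{\left(l \right)} = - 6 l$
$h{\left(R,Q \right)} = - 6 Q$
$W{\left(j,K \right)} = 4 + K$
$Y{\left(z \right)} = 4 z^{2}$ ($Y{\left(z \right)} = \left(4 - 0\right) z^{2} = \left(4 + 0\right) z^{2} = 4 z^{2}$)
$Y{\left(-2 \right)} 5 \cdot 1 \cdot 2 = 4 \left(-2\right)^{2} \cdot 5 \cdot 1 \cdot 2 = 4 \cdot 4 \cdot 5 \cdot 2 = 16 \cdot 5 \cdot 2 = 80 \cdot 2 = 160$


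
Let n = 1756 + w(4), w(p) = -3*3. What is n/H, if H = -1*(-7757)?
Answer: 1747/7757 ≈ 0.22522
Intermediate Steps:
w(p) = -9
H = 7757
n = 1747 (n = 1756 - 9 = 1747)
n/H = 1747/7757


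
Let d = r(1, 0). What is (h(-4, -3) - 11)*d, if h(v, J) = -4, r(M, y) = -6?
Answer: 90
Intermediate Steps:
d = -6
(h(-4, -3) - 11)*d = (-4 - 11)*(-6) = -15*(-6) = 90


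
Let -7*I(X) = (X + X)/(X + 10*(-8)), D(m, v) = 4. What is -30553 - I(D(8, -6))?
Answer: -4063551/133 ≈ -30553.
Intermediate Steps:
I(X) = -2*X/(7*(-80 + X)) (I(X) = -(X + X)/(7*(X + 10*(-8))) = -2*X/(7*(X - 80)) = -2*X/(7*(-80 + X)))
-30553 - I(D(8, -6)) = -30553 - (-2)*4/(-560 + 7*4) = -30553 - (-2)*4/(-560 + 28) = -30553 - (-2)*4/(-532) = -30553 - (-2)*4*(-1)/532 = -30553 - 1*2/133 = -30553 - 2/133 = -4063551/133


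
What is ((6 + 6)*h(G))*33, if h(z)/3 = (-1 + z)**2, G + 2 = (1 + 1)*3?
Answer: 10692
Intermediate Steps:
G = 4 (G = -2 + (1 + 1)*3 = -2 + 2*3 = -2 + 6 = 4)
h(z) = 3*(-1 + z)**2
((6 + 6)*h(G))*33 = ((6 + 6)*(3*(-1 + 4)**2))*33 = (12*(3*3**2))*33 = (12*(3*9))*33 = (12*27)*33 = 324*33 = 10692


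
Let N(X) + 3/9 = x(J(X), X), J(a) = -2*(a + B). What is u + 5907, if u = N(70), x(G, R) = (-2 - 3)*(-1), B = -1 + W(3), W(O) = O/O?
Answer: 17735/3 ≈ 5911.7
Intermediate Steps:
W(O) = 1
B = 0 (B = -1 + 1 = 0)
J(a) = -2*a (J(a) = -2*(a + 0) = -2*a)
x(G, R) = 5 (x(G, R) = -5*(-1) = 5)
N(X) = 14/3 (N(X) = -1/3 + 5 = 14/3)
u = 14/3 ≈ 4.6667
u + 5907 = 14/3 + 5907 = 17735/3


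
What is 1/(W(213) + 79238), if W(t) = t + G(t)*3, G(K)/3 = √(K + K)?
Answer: 79451/6312426895 - 9*√426/6312426895 ≈ 1.2557e-5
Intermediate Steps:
G(K) = 3*√2*√K (G(K) = 3*√(K + K) = 3*√(2*K) = 3*(√2*√K) = 3*√2*√K)
W(t) = t + 9*√2*√t (W(t) = t + (3*√2*√t)*3 = t + 9*√2*√t)
1/(W(213) + 79238) = 1/((213 + 9*√2*√213) + 79238) = 1/((213 + 9*√426) + 79238) = 1/(79451 + 9*√426)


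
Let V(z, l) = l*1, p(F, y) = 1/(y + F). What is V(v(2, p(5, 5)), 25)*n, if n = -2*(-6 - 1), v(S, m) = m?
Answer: 350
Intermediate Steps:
p(F, y) = 1/(F + y)
n = 14 (n = -2*(-7) = 14)
V(z, l) = l
V(v(2, p(5, 5)), 25)*n = 25*14 = 350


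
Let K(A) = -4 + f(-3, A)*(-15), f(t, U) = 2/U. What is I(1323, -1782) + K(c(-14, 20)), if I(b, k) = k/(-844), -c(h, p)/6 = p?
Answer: -1383/844 ≈ -1.6386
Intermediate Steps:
c(h, p) = -6*p
I(b, k) = -k/844 (I(b, k) = k*(-1/844) = -k/844)
K(A) = -4 - 30/A (K(A) = -4 + (2/A)*(-15) = -4 - 30/A)
I(1323, -1782) + K(c(-14, 20)) = -1/844*(-1782) + (-4 - 30/((-6*20))) = 891/422 + (-4 - 30/(-120)) = 891/422 + (-4 - 30*(-1/120)) = 891/422 + (-4 + ¼) = 891/422 - 15/4 = -1383/844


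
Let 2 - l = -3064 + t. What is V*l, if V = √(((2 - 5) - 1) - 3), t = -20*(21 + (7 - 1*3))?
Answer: 3566*I*√7 ≈ 9434.8*I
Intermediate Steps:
t = -500 (t = -20*(21 + (7 - 3)) = -20*(21 + 4) = -20*25 = -500)
l = 3566 (l = 2 - (-3064 - 500) = 2 - 1*(-3564) = 2 + 3564 = 3566)
V = I*√7 (V = √((-3 - 1) - 3) = √(-4 - 3) = √(-7) = I*√7 ≈ 2.6458*I)
V*l = (I*√7)*3566 = 3566*I*√7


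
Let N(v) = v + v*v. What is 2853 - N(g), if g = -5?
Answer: 2833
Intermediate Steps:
N(v) = v + v²
2853 - N(g) = 2853 - (-5)*(1 - 5) = 2853 - (-5)*(-4) = 2853 - 1*20 = 2853 - 20 = 2833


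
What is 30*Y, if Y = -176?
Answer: -5280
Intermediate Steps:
30*Y = 30*(-176) = -5280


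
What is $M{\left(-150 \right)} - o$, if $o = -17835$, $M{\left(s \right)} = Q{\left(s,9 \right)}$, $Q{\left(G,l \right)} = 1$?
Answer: $17836$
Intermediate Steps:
$M{\left(s \right)} = 1$
$M{\left(-150 \right)} - o = 1 - -17835 = 1 + 17835 = 17836$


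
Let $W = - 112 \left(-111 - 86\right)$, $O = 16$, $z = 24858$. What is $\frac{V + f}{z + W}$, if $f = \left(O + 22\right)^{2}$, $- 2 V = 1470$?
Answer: $\frac{709}{46922} \approx 0.01511$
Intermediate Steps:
$V = -735$ ($V = \left(- \frac{1}{2}\right) 1470 = -735$)
$W = 22064$ ($W = \left(-112\right) \left(-197\right) = 22064$)
$f = 1444$ ($f = \left(16 + 22\right)^{2} = 38^{2} = 1444$)
$\frac{V + f}{z + W} = \frac{-735 + 1444}{24858 + 22064} = \frac{709}{46922}$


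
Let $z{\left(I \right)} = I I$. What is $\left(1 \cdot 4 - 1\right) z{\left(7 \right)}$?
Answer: $147$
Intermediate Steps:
$z{\left(I \right)} = I^{2}$
$\left(1 \cdot 4 - 1\right) z{\left(7 \right)} = \left(1 \cdot 4 - 1\right) 7^{2} = \left(4 - 1\right) 49 = 3 \cdot 49 = 147$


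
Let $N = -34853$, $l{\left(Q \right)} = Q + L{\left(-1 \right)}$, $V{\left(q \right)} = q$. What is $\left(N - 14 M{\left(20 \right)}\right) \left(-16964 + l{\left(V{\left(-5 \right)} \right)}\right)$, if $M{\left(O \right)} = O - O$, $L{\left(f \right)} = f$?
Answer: $591455410$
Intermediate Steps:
$M{\left(O \right)} = 0$
$l{\left(Q \right)} = -1 + Q$ ($l{\left(Q \right)} = Q - 1 = -1 + Q$)
$\left(N - 14 M{\left(20 \right)}\right) \left(-16964 + l{\left(V{\left(-5 \right)} \right)}\right) = \left(-34853 - 0\right) \left(-16964 - 6\right) = \left(-34853 + 0\right) \left(-16964 - 6\right) = \left(-34853\right) \left(-16970\right) = 591455410$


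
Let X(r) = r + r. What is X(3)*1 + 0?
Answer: 6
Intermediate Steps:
X(r) = 2*r
X(3)*1 + 0 = (2*3)*1 + 0 = 6*1 + 0 = 6 + 0 = 6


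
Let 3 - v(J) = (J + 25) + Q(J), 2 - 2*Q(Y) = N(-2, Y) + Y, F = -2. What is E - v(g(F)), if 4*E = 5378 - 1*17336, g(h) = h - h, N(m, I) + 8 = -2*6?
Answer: -5913/2 ≈ -2956.5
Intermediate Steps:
N(m, I) = -20 (N(m, I) = -8 - 2*6 = -8 - 12 = -20)
g(h) = 0
Q(Y) = 11 - Y/2 (Q(Y) = 1 - (-20 + Y)/2 = 1 + (10 - Y/2) = 11 - Y/2)
v(J) = -33 - J/2 (v(J) = 3 - ((J + 25) + (11 - J/2)) = 3 - ((25 + J) + (11 - J/2)) = 3 - (36 + J/2) = 3 + (-36 - J/2) = -33 - J/2)
E = -5979/2 (E = (5378 - 1*17336)/4 = (5378 - 17336)/4 = (¼)*(-11958) = -5979/2 ≈ -2989.5)
E - v(g(F)) = -5979/2 - (-33 - ½*0) = -5979/2 - (-33 + 0) = -5979/2 - 1*(-33) = -5979/2 + 33 = -5913/2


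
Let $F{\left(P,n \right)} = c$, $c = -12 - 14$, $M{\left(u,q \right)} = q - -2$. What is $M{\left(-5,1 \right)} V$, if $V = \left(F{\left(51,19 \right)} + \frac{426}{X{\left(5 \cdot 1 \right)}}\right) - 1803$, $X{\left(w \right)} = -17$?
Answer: $- \frac{94557}{17} \approx -5562.2$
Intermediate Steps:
$M{\left(u,q \right)} = 2 + q$ ($M{\left(u,q \right)} = q + 2 = 2 + q$)
$c = -26$
$F{\left(P,n \right)} = -26$
$V = - \frac{31519}{17}$ ($V = \left(-26 + \frac{426}{-17}\right) - 1803 = \left(-26 + 426 \left(- \frac{1}{17}\right)\right) - 1803 = \left(-26 - \frac{426}{17}\right) - 1803 = - \frac{868}{17} - 1803 = - \frac{31519}{17} \approx -1854.1$)
$M{\left(-5,1 \right)} V = \left(2 + 1\right) \left(- \frac{31519}{17}\right) = 3 \left(- \frac{31519}{17}\right) = - \frac{94557}{17}$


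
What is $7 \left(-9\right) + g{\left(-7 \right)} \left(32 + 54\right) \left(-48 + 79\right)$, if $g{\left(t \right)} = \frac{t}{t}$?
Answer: $2603$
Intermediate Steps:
$g{\left(t \right)} = 1$
$7 \left(-9\right) + g{\left(-7 \right)} \left(32 + 54\right) \left(-48 + 79\right) = 7 \left(-9\right) + 1 \left(32 + 54\right) \left(-48 + 79\right) = -63 + 1 \cdot 86 \cdot 31 = -63 + 1 \cdot 2666 = -63 + 2666 = 2603$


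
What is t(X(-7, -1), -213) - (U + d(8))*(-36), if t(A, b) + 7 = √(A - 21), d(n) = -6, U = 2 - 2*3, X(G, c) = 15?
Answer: -367 + I*√6 ≈ -367.0 + 2.4495*I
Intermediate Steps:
U = -4 (U = 2 - 6 = -4)
t(A, b) = -7 + √(-21 + A) (t(A, b) = -7 + √(A - 21) = -7 + √(-21 + A))
t(X(-7, -1), -213) - (U + d(8))*(-36) = (-7 + √(-21 + 15)) - (-4 - 6)*(-36) = (-7 + √(-6)) - (-10)*(-36) = (-7 + I*√6) - 1*360 = (-7 + I*√6) - 360 = -367 + I*√6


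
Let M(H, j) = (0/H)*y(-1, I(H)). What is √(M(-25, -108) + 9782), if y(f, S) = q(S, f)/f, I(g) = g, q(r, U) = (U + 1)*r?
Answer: √9782 ≈ 98.904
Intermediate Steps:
q(r, U) = r*(1 + U) (q(r, U) = (1 + U)*r = r*(1 + U))
y(f, S) = S*(1 + f)/f (y(f, S) = (S*(1 + f))/f = S*(1 + f)/f)
M(H, j) = 0 (M(H, j) = (0/H)*(H + H/(-1)) = 0*(H + H*(-1)) = 0*(H - H) = 0*0 = 0)
√(M(-25, -108) + 9782) = √(0 + 9782) = √9782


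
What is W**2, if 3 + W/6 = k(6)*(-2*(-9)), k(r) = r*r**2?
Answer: 543356100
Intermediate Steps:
k(r) = r**3
W = 23310 (W = -18 + 6*(6**3*(-2*(-9))) = -18 + 6*(216*18) = -18 + 6*3888 = -18 + 23328 = 23310)
W**2 = 23310**2 = 543356100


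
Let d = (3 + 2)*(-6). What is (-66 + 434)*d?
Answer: -11040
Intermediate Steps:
d = -30 (d = 5*(-6) = -30)
(-66 + 434)*d = (-66 + 434)*(-30) = 368*(-30) = -11040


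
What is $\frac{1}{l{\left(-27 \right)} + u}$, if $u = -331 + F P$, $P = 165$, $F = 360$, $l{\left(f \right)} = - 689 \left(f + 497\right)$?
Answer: $- \frac{1}{264761} \approx -3.777 \cdot 10^{-6}$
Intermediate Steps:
$l{\left(f \right)} = -342433 - 689 f$ ($l{\left(f \right)} = - 689 \left(497 + f\right) = -342433 - 689 f$)
$u = 59069$ ($u = -331 + 360 \cdot 165 = -331 + 59400 = 59069$)
$\frac{1}{l{\left(-27 \right)} + u} = \frac{1}{\left(-342433 - -18603\right) + 59069} = \frac{1}{\left(-342433 + 18603\right) + 59069} = \frac{1}{-323830 + 59069} = \frac{1}{-264761} = - \frac{1}{264761}$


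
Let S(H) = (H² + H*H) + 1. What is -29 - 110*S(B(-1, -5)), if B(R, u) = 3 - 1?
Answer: -1019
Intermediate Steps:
B(R, u) = 2
S(H) = 1 + 2*H² (S(H) = (H² + H²) + 1 = 2*H² + 1 = 1 + 2*H²)
-29 - 110*S(B(-1, -5)) = -29 - 110*(1 + 2*2²) = -29 - 110*(1 + 2*4) = -29 - 110*(1 + 8) = -29 - 110*9 = -29 - 990 = -1019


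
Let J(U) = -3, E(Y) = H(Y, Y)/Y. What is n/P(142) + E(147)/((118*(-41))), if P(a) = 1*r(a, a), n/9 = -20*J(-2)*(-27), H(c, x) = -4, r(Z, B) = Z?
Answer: -2592272828/25247103 ≈ -102.68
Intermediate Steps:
E(Y) = -4/Y
n = -14580 (n = 9*(-20*(-3)*(-27)) = 9*(60*(-27)) = 9*(-1620) = -14580)
P(a) = a (P(a) = 1*a = a)
n/P(142) + E(147)/((118*(-41))) = -14580/142 + (-4/147)/((118*(-41))) = -14580*1/142 - 4*1/147/(-4838) = -7290/71 - 4/147*(-1/4838) = -7290/71 + 2/355593 = -2592272828/25247103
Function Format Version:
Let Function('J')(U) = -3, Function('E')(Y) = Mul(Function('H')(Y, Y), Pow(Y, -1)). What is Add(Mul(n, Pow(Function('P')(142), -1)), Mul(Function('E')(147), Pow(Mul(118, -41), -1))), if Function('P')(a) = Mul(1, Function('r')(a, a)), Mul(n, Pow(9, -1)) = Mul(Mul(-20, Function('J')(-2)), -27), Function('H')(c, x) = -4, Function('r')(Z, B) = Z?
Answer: Rational(-2592272828, 25247103) ≈ -102.68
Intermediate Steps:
Function('E')(Y) = Mul(-4, Pow(Y, -1))
n = -14580 (n = Mul(9, Mul(Mul(-20, -3), -27)) = Mul(9, Mul(60, -27)) = Mul(9, -1620) = -14580)
Function('P')(a) = a (Function('P')(a) = Mul(1, a) = a)
Add(Mul(n, Pow(Function('P')(142), -1)), Mul(Function('E')(147), Pow(Mul(118, -41), -1))) = Add(Mul(-14580, Pow(142, -1)), Mul(Mul(-4, Pow(147, -1)), Pow(Mul(118, -41), -1))) = Add(Mul(-14580, Rational(1, 142)), Mul(Mul(-4, Rational(1, 147)), Pow(-4838, -1))) = Add(Rational(-7290, 71), Mul(Rational(-4, 147), Rational(-1, 4838))) = Add(Rational(-7290, 71), Rational(2, 355593)) = Rational(-2592272828, 25247103)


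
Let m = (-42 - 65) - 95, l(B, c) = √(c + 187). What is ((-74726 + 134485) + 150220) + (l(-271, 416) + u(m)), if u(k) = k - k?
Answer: 209979 + 3*√67 ≈ 2.1000e+5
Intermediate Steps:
l(B, c) = √(187 + c)
m = -202 (m = -107 - 95 = -202)
u(k) = 0
((-74726 + 134485) + 150220) + (l(-271, 416) + u(m)) = ((-74726 + 134485) + 150220) + (√(187 + 416) + 0) = (59759 + 150220) + (√603 + 0) = 209979 + (3*√67 + 0) = 209979 + 3*√67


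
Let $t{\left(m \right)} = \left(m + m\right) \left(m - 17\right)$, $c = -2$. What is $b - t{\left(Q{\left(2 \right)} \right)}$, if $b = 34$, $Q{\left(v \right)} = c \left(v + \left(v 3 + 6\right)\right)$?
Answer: $-2486$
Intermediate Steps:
$Q{\left(v \right)} = -12 - 8 v$ ($Q{\left(v \right)} = - 2 \left(v + \left(v 3 + 6\right)\right) = - 2 \left(v + \left(3 v + 6\right)\right) = - 2 \left(v + \left(6 + 3 v\right)\right) = - 2 \left(6 + 4 v\right) = -12 - 8 v$)
$t{\left(m \right)} = 2 m \left(-17 + m\right)$
$b - t{\left(Q{\left(2 \right)} \right)} = 34 - 2 \left(-12 - 16\right) \left(-17 - 28\right) = 34 - 2 \left(-28\right) \left(-17 - 28\right) = 34 - 2 \left(-28\right) \left(-45\right) = 34 - 2520 = -2486$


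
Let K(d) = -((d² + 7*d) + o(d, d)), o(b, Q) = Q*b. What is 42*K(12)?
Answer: -15624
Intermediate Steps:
K(d) = -7*d - 2*d² (K(d) = -((d² + 7*d) + d*d) = -((d² + 7*d) + d²) = -(2*d² + 7*d) = -7*d - 2*d²)
42*K(12) = 42*(12*(-7 - 2*12)) = 42*(12*(-7 - 24)) = 42*(12*(-31)) = 42*(-372) = -15624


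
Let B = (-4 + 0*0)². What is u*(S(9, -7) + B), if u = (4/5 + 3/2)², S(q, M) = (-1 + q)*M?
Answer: -1058/5 ≈ -211.60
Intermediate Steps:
S(q, M) = M*(-1 + q)
B = 16 (B = (-4 + 0)² = (-4)² = 16)
u = 529/100 (u = (4*(⅕) + 3*(½))² = (⅘ + 3/2)² = (23/10)² = 529/100 ≈ 5.2900)
u*(S(9, -7) + B) = 529*(-7*(-1 + 9) + 16)/100 = 529*(-7*8 + 16)/100 = 529*(-56 + 16)/100 = (529/100)*(-40) = -1058/5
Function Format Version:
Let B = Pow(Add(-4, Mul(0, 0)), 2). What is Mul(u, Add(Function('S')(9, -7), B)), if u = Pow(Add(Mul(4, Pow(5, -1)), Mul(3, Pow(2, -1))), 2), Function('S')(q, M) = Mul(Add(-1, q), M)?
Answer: Rational(-1058, 5) ≈ -211.60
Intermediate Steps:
Function('S')(q, M) = Mul(M, Add(-1, q))
B = 16 (B = Pow(Add(-4, 0), 2) = Pow(-4, 2) = 16)
u = Rational(529, 100) (u = Pow(Add(Mul(4, Rational(1, 5)), Mul(3, Rational(1, 2))), 2) = Pow(Add(Rational(4, 5), Rational(3, 2)), 2) = Pow(Rational(23, 10), 2) = Rational(529, 100) ≈ 5.2900)
Mul(u, Add(Function('S')(9, -7), B)) = Mul(Rational(529, 100), Add(Mul(-7, Add(-1, 9)), 16)) = Mul(Rational(529, 100), Add(Mul(-7, 8), 16)) = Mul(Rational(529, 100), Add(-56, 16)) = Mul(Rational(529, 100), -40) = Rational(-1058, 5)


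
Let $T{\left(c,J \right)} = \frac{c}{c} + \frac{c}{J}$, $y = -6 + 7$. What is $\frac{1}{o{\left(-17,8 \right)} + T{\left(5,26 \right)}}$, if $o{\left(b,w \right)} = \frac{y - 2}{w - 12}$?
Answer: $\frac{52}{75} \approx 0.69333$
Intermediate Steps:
$y = 1$
$T{\left(c,J \right)} = 1 + \frac{c}{J}$
$o{\left(b,w \right)} = - \frac{1}{-12 + w}$ ($o{\left(b,w \right)} = \frac{1 - 2}{w - 12} = - \frac{1}{-12 + w}$)
$\frac{1}{o{\left(-17,8 \right)} + T{\left(5,26 \right)}} = \frac{1}{- \frac{1}{-12 + 8} + \frac{26 + 5}{26}} = \frac{1}{- \frac{1}{-4} + \frac{1}{26} \cdot 31} = \frac{1}{\left(-1\right) \left(- \frac{1}{4}\right) + \frac{31}{26}} = \frac{1}{\frac{1}{4} + \frac{31}{26}} = \frac{1}{\frac{75}{52}} = \frac{52}{75}$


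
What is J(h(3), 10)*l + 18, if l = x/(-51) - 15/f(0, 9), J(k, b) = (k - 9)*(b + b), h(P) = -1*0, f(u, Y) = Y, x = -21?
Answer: 4146/17 ≈ 243.88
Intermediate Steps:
h(P) = 0
J(k, b) = 2*b*(-9 + k) (J(k, b) = (-9 + k)*(2*b) = 2*b*(-9 + k))
l = -64/51 (l = -21/(-51) - 15/9 = -21*(-1/51) - 15*⅑ = 7/17 - 5/3 = -64/51 ≈ -1.2549)
J(h(3), 10)*l + 18 = (2*10*(-9 + 0))*(-64/51) + 18 = (2*10*(-9))*(-64/51) + 18 = -180*(-64/51) + 18 = 3840/17 + 18 = 4146/17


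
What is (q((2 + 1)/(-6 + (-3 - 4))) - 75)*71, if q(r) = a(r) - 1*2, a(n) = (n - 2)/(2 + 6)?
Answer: -570627/104 ≈ -5486.8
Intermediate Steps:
a(n) = -¼ + n/8 (a(n) = (-2 + n)/8 = (-2 + n)*(⅛) = -¼ + n/8)
q(r) = -9/4 + r/8 (q(r) = (-¼ + r/8) - 1*2 = (-¼ + r/8) - 2 = -9/4 + r/8)
(q((2 + 1)/(-6 + (-3 - 4))) - 75)*71 = ((-9/4 + ((2 + 1)/(-6 + (-3 - 4)))/8) - 75)*71 = ((-9/4 + (3/(-6 - 7))/8) - 75)*71 = ((-9/4 + (3/(-13))/8) - 75)*71 = ((-9/4 + (3*(-1/13))/8) - 75)*71 = ((-9/4 + (⅛)*(-3/13)) - 75)*71 = ((-9/4 - 3/104) - 75)*71 = (-237/104 - 75)*71 = -8037/104*71 = -570627/104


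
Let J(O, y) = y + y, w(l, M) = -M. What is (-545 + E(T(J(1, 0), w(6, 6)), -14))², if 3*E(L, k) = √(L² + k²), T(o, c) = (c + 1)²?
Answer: (1635 - √821)²/9 ≈ 2.8671e+5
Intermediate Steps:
J(O, y) = 2*y
T(o, c) = (1 + c)²
E(L, k) = √(L² + k²)/3
(-545 + E(T(J(1, 0), w(6, 6)), -14))² = (-545 + √(((1 - 1*6)²)² + (-14)²)/3)² = (-545 + √(((1 - 6)²)² + 196)/3)² = (-545 + √(((-5)²)² + 196)/3)² = (-545 + √(25² + 196)/3)² = (-545 + √(625 + 196)/3)² = (-545 + √821/3)²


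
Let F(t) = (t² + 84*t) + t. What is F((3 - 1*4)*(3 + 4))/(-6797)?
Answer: 78/971 ≈ 0.080330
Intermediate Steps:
F(t) = t² + 85*t
F((3 - 1*4)*(3 + 4))/(-6797) = (((3 - 1*4)*(3 + 4))*(85 + (3 - 1*4)*(3 + 4)))/(-6797) = (((3 - 4)*7)*(85 + (3 - 4)*7))*(-1/6797) = ((-1*7)*(85 - 1*7))*(-1/6797) = -7*(85 - 7)*(-1/6797) = -7*78*(-1/6797) = -546*(-1/6797) = 78/971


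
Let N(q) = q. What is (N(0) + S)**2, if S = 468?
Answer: 219024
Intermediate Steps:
(N(0) + S)**2 = (0 + 468)**2 = 468**2 = 219024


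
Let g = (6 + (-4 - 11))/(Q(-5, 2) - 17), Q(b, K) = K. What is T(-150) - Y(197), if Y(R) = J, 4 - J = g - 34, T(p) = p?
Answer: -937/5 ≈ -187.40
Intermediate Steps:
g = ⅗ (g = (6 + (-4 - 11))/(2 - 17) = (6 - 15)/(-15) = -9*(-1/15) = ⅗ ≈ 0.60000)
J = 187/5 (J = 4 - (⅗ - 34) = 4 - 1*(-167/5) = 4 + 167/5 = 187/5 ≈ 37.400)
Y(R) = 187/5
T(-150) - Y(197) = -150 - 1*187/5 = -150 - 187/5 = -937/5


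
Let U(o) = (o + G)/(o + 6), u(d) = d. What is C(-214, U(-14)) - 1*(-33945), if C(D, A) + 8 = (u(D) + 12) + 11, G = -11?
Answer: 33746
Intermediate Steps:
U(o) = (-11 + o)/(6 + o) (U(o) = (o - 11)/(o + 6) = (-11 + o)/(6 + o))
C(D, A) = 15 + D (C(D, A) = -8 + ((D + 12) + 11) = -8 + ((12 + D) + 11) = -8 + (23 + D) = 15 + D)
C(-214, U(-14)) - 1*(-33945) = (15 - 214) - 1*(-33945) = -199 + 33945 = 33746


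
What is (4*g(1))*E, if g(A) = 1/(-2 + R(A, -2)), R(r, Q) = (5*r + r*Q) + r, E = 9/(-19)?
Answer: -18/19 ≈ -0.94737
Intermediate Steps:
E = -9/19 (E = 9*(-1/19) = -9/19 ≈ -0.47368)
R(r, Q) = 6*r + Q*r (R(r, Q) = (5*r + Q*r) + r = 6*r + Q*r)
g(A) = 1/(-2 + 4*A) (g(A) = 1/(-2 + A*(6 - 2)) = 1/(-2 + A*4) = 1/(-2 + 4*A))
(4*g(1))*E = (4*(1/(2*(-1 + 2*1))))*(-9/19) = (4*(1/(2*(-1 + 2))))*(-9/19) = (4*((1/2)/1))*(-9/19) = (4*((1/2)*1))*(-9/19) = (4*(1/2))*(-9/19) = 2*(-9/19) = -18/19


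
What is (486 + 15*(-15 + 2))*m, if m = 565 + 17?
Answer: 169362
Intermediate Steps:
m = 582
(486 + 15*(-15 + 2))*m = (486 + 15*(-15 + 2))*582 = (486 + 15*(-13))*582 = (486 - 195)*582 = 291*582 = 169362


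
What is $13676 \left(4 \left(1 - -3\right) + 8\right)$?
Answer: $328224$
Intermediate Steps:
$13676 \left(4 \left(1 - -3\right) + 8\right) = 13676 \left(4 \left(1 + 3\right) + 8\right) = 13676 \left(4 \cdot 4 + 8\right) = 13676 \left(16 + 8\right) = 13676 \cdot 24 = 328224$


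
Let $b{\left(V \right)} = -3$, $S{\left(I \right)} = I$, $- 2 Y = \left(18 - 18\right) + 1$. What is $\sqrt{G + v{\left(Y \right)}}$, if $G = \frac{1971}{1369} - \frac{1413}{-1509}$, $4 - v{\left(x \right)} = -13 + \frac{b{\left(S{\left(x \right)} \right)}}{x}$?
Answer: $\frac{\sqrt{4633077167}}{18611} \approx 3.6573$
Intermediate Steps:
$Y = - \frac{1}{2}$ ($Y = - \frac{\left(18 - 18\right) + 1}{2} = - \frac{0 + 1}{2} = \left(- \frac{1}{2}\right) 1 = - \frac{1}{2} \approx -0.5$)
$v{\left(x \right)} = 17 + \frac{3}{x}$ ($v{\left(x \right)} = 4 - \left(-13 - \frac{3}{x}\right) = 4 + \left(13 + \frac{3}{x}\right) = 17 + \frac{3}{x}$)
$G = \frac{1636212}{688607}$ ($G = 1971 \cdot \frac{1}{1369} - - \frac{471}{503} = \frac{1971}{1369} + \frac{471}{503} = \frac{1636212}{688607} \approx 2.3761$)
$\sqrt{G + v{\left(Y \right)}} = \sqrt{\frac{1636212}{688607} + \left(17 + \frac{3}{- \frac{1}{2}}\right)} = \sqrt{\frac{1636212}{688607} + \left(17 + 3 \left(-2\right)\right)} = \sqrt{\frac{1636212}{688607} + \left(17 - 6\right)} = \sqrt{\frac{1636212}{688607} + 11} = \sqrt{\frac{9210889}{688607}} = \frac{\sqrt{4633077167}}{18611}$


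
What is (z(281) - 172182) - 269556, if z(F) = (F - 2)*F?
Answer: -363339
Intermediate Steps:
z(F) = F*(-2 + F) (z(F) = (-2 + F)*F = F*(-2 + F))
(z(281) - 172182) - 269556 = (281*(-2 + 281) - 172182) - 269556 = (281*279 - 172182) - 269556 = (78399 - 172182) - 269556 = -93783 - 269556 = -363339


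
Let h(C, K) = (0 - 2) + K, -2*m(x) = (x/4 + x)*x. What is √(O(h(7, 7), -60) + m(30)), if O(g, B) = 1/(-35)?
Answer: 13*I*√16310/70 ≈ 23.718*I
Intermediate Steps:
m(x) = -5*x²/8 (m(x) = -(x/4 + x)*x/2 = -5*x/4*x/2 = -5*x²/8)
h(C, K) = -2 + K
O(g, B) = -1/35
√(O(h(7, 7), -60) + m(30)) = √(-1/35 - 5/8*30²) = √(-1/35 - 5/8*900) = √(-1/35 - 1125/2) = √(-39377/70) = 13*I*√16310/70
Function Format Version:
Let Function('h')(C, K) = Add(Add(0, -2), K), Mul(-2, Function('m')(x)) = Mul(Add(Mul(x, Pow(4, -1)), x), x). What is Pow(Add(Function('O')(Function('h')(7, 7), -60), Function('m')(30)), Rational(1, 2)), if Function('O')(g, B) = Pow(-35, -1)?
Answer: Mul(Rational(13, 70), I, Pow(16310, Rational(1, 2))) ≈ Mul(23.718, I)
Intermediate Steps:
Function('m')(x) = Mul(Rational(-5, 8), Pow(x, 2)) (Function('m')(x) = Mul(Rational(-1, 2), Mul(Add(Mul(x, Pow(4, -1)), x), x)) = Mul(Rational(-1, 2), Mul(Add(Mul(x, Rational(1, 4)), x), x)) = Mul(Rational(-1, 2), Mul(Add(Mul(Rational(1, 4), x), x), x)) = Mul(Rational(-1, 2), Mul(Mul(Rational(5, 4), x), x)) = Mul(Rational(-1, 2), Mul(Rational(5, 4), Pow(x, 2))) = Mul(Rational(-5, 8), Pow(x, 2)))
Function('h')(C, K) = Add(-2, K)
Function('O')(g, B) = Rational(-1, 35)
Pow(Add(Function('O')(Function('h')(7, 7), -60), Function('m')(30)), Rational(1, 2)) = Pow(Add(Rational(-1, 35), Mul(Rational(-5, 8), Pow(30, 2))), Rational(1, 2)) = Pow(Add(Rational(-1, 35), Mul(Rational(-5, 8), 900)), Rational(1, 2)) = Pow(Add(Rational(-1, 35), Rational(-1125, 2)), Rational(1, 2)) = Pow(Rational(-39377, 70), Rational(1, 2)) = Mul(Rational(13, 70), I, Pow(16310, Rational(1, 2)))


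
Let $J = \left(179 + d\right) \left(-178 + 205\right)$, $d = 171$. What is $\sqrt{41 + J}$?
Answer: $\sqrt{9491} \approx 97.422$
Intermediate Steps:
$J = 9450$ ($J = \left(179 + 171\right) \left(-178 + 205\right) = 350 \cdot 27 = 9450$)
$\sqrt{41 + J} = \sqrt{41 + 9450} = \sqrt{9491}$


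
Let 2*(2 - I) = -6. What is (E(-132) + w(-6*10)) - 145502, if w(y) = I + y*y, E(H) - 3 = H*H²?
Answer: -2441862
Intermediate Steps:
E(H) = 3 + H³ (E(H) = 3 + H*H² = 3 + H³)
I = 5 (I = 2 - ½*(-6) = 2 + 3 = 5)
w(y) = 5 + y² (w(y) = 5 + y*y = 5 + y²)
(E(-132) + w(-6*10)) - 145502 = ((3 + (-132)³) + (5 + (-6*10)²)) - 145502 = ((3 - 2299968) + (5 + (-2*30)²)) - 145502 = (-2299965 + (5 + (-60)²)) - 145502 = (-2299965 + (5 + 3600)) - 145502 = (-2299965 + 3605) - 145502 = -2296360 - 145502 = -2441862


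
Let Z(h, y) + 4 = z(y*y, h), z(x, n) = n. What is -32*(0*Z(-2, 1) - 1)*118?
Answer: 3776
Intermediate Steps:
Z(h, y) = -4 + h
-32*(0*Z(-2, 1) - 1)*118 = -32*(0*(-4 - 2) - 1)*118 = -32*(0*(-6) - 1)*118 = -32*(0 - 1)*118 = -32*(-1)*118 = 32*118 = 3776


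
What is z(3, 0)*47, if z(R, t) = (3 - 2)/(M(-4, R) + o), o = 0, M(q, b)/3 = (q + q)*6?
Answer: -47/144 ≈ -0.32639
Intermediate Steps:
M(q, b) = 36*q (M(q, b) = 3*((q + q)*6) = 3*((2*q)*6) = 3*(12*q) = 36*q)
z(R, t) = -1/144 (z(R, t) = (3 - 2)/(36*(-4) + 0) = 1/(-144 + 0) = 1/(-144) = 1*(-1/144) = -1/144)
z(3, 0)*47 = -1/144*47 = -47/144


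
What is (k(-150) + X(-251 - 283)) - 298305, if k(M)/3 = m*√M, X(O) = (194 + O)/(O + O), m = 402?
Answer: -79647350/267 + 6030*I*√6 ≈ -2.983e+5 + 14770.0*I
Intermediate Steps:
X(O) = (194 + O)/(2*O) (X(O) = (194 + O)/((2*O)) = (194 + O)*(1/(2*O)) = (194 + O)/(2*O))
k(M) = 1206*√M (k(M) = 3*(402*√M) = 1206*√M)
(k(-150) + X(-251 - 283)) - 298305 = (1206*√(-150) + (194 + (-251 - 283))/(2*(-251 - 283))) - 298305 = (1206*(5*I*√6) + (½)*(194 - 534)/(-534)) - 298305 = (6030*I*√6 + (½)*(-1/534)*(-340)) - 298305 = (6030*I*√6 + 85/267) - 298305 = (85/267 + 6030*I*√6) - 298305 = -79647350/267 + 6030*I*√6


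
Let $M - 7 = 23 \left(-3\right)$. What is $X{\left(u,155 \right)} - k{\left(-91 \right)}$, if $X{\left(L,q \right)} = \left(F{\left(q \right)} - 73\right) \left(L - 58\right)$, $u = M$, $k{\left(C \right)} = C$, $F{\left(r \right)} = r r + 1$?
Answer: $-2874269$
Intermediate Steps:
$M = -62$ ($M = 7 + 23 \left(-3\right) = 7 - 69 = -62$)
$F{\left(r \right)} = 1 + r^{2}$ ($F{\left(r \right)} = r^{2} + 1 = 1 + r^{2}$)
$u = -62$
$X{\left(L,q \right)} = \left(-72 + q^{2}\right) \left(-58 + L\right)$ ($X{\left(L,q \right)} = \left(\left(1 + q^{2}\right) - 73\right) \left(L - 58\right) = \left(-72 + q^{2}\right) \left(-58 + L\right)$)
$X{\left(u,155 \right)} - k{\left(-91 \right)} = \left(4176 - -4464 - 58 \cdot 155^{2} - 62 \cdot 155^{2}\right) - -91 = \left(4176 + 4464 - 1393450 - 1489550\right) + 91 = -2874360 + 91 = -2874269$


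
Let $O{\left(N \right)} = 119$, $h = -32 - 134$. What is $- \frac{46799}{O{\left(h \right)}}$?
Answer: $- \frac{46799}{119} \approx -393.27$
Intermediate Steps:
$h = -166$
$- \frac{46799}{O{\left(h \right)}} = - \frac{46799}{119}$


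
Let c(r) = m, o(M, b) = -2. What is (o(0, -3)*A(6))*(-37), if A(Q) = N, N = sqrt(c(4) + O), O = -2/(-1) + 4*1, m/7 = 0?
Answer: 74*sqrt(6) ≈ 181.26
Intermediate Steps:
m = 0 (m = 7*0 = 0)
c(r) = 0
O = 6 (O = -2*(-1) + 4 = 2 + 4 = 6)
N = sqrt(6) (N = sqrt(0 + 6) = sqrt(6) ≈ 2.4495)
A(Q) = sqrt(6)
(o(0, -3)*A(6))*(-37) = -2*sqrt(6)*(-37) = 74*sqrt(6)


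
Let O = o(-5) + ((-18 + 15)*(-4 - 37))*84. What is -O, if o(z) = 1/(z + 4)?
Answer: -10331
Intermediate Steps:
o(z) = 1/(4 + z)
O = 10331 (O = 1/(4 - 5) + ((-18 + 15)*(-4 - 37))*84 = 1/(-1) - 3*(-41)*84 = -1 + 123*84 = -1 + 10332 = 10331)
-O = -1*10331 = -10331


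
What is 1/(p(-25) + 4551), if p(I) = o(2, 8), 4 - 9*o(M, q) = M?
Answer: 9/40961 ≈ 0.00021972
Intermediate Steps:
o(M, q) = 4/9 - M/9
p(I) = 2/9 (p(I) = 4/9 - ⅑*2 = 4/9 - 2/9 = 2/9)
1/(p(-25) + 4551) = 1/(2/9 + 4551) = 1/(40961/9) = 9/40961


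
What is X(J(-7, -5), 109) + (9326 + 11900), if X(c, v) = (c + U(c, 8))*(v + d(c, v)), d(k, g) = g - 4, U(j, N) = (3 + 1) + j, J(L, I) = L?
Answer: 19086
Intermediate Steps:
U(j, N) = 4 + j
d(k, g) = -4 + g
X(c, v) = (-4 + 2*v)*(4 + 2*c) (X(c, v) = (c + (4 + c))*(v + (-4 + v)) = (4 + 2*c)*(-4 + 2*v) = (-4 + 2*v)*(4 + 2*c))
X(J(-7, -5), 109) + (9326 + 11900) = (-16 - 8*(-7) + 8*109 + 4*(-7)*109) + (9326 + 11900) = (-16 + 56 + 872 - 3052) + 21226 = -2140 + 21226 = 19086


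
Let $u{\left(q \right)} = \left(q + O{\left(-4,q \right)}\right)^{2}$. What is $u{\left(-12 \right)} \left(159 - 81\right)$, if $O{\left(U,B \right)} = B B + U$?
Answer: $1277952$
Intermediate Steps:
$O{\left(U,B \right)} = U + B^{2}$ ($O{\left(U,B \right)} = B^{2} + U = U + B^{2}$)
$u{\left(q \right)} = \left(-4 + q + q^{2}\right)^{2}$ ($u{\left(q \right)} = \left(q + \left(-4 + q^{2}\right)\right)^{2} = \left(-4 + q + q^{2}\right)^{2}$)
$u{\left(-12 \right)} \left(159 - 81\right) = \left(-4 - 12 + \left(-12\right)^{2}\right)^{2} \left(159 - 81\right) = \left(-4 - 12 + 144\right)^{2} \cdot 78 = 128^{2} \cdot 78 = 16384 \cdot 78 = 1277952$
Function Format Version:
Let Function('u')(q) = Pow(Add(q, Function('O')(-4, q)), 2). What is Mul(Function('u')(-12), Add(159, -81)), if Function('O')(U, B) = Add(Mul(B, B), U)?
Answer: 1277952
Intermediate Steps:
Function('O')(U, B) = Add(U, Pow(B, 2)) (Function('O')(U, B) = Add(Pow(B, 2), U) = Add(U, Pow(B, 2)))
Function('u')(q) = Pow(Add(-4, q, Pow(q, 2)), 2) (Function('u')(q) = Pow(Add(q, Add(-4, Pow(q, 2))), 2) = Pow(Add(-4, q, Pow(q, 2)), 2))
Mul(Function('u')(-12), Add(159, -81)) = Mul(Pow(Add(-4, -12, Pow(-12, 2)), 2), Add(159, -81)) = Mul(Pow(Add(-4, -12, 144), 2), 78) = Mul(Pow(128, 2), 78) = Mul(16384, 78) = 1277952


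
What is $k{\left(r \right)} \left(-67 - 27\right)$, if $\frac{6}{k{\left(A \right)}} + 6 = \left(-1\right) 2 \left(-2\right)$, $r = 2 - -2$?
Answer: $282$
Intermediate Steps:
$r = 4$ ($r = 2 + 2 = 4$)
$k{\left(A \right)} = -3$ ($k{\left(A \right)} = \frac{6}{-6 + \left(-1\right) 2 \left(-2\right)} = \frac{6}{-6 - -4} = \frac{6}{-6 + 4} = \frac{6}{-2} = 6 \left(- \frac{1}{2}\right) = -3$)
$k{\left(r \right)} \left(-67 - 27\right) = - 3 \left(-67 - 27\right) = \left(-3\right) \left(-94\right) = 282$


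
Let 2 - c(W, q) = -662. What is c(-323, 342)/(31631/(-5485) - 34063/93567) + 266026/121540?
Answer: -5072590691598571/47802492246410 ≈ -106.12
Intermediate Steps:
c(W, q) = 664 (c(W, q) = 2 - 1*(-662) = 2 + 662 = 664)
c(-323, 342)/(31631/(-5485) - 34063/93567) + 266026/121540 = 664/(31631/(-5485) - 34063/93567) + 266026/121540 = 664/(31631*(-1/5485) - 34063*1/93567) + 266026*(1/121540) = 664/(-31631/5485 - 34063/93567) + 133013/60770 = 664/(-3146453332/513214995) + 133013/60770 = 664*(-513214995/3146453332) + 133013/60770 = -85193689170/786613333 + 133013/60770 = -5072590691598571/47802492246410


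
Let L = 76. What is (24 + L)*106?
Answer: 10600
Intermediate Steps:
(24 + L)*106 = (24 + 76)*106 = 100*106 = 10600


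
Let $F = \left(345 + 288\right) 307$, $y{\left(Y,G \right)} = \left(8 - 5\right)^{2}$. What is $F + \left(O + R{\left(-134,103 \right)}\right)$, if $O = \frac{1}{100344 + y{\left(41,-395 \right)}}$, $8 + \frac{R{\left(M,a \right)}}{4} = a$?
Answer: $\frac{19539832984}{100353} \approx 1.9471 \cdot 10^{5}$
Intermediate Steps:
$R{\left(M,a \right)} = -32 + 4 a$
$y{\left(Y,G \right)} = 9$ ($y{\left(Y,G \right)} = 3^{2} = 9$)
$O = \frac{1}{100353}$ ($O = \frac{1}{100344 + 9} = \frac{1}{100353} \approx 9.9648 \cdot 10^{-6}$)
$F = 194331$ ($F = 633 \cdot 307 = 194331$)
$F + \left(O + R{\left(-134,103 \right)}\right) = 194331 + \left(\frac{1}{100353} + \left(-32 + 4 \cdot 103\right)\right) = 194331 + \left(\frac{1}{100353} + \left(-32 + 412\right)\right) = 194331 + \left(\frac{1}{100353} + 380\right) = 194331 + \frac{38134141}{100353} = \frac{19539832984}{100353}$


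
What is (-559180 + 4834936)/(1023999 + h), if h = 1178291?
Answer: 2137878/1101145 ≈ 1.9415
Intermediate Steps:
(-559180 + 4834936)/(1023999 + h) = (-559180 + 4834936)/(1023999 + 1178291) = 4275756/2202290 = 4275756*(1/2202290) = 2137878/1101145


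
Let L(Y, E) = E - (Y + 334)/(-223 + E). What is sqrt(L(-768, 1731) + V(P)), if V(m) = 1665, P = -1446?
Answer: sqrt(1930843954)/754 ≈ 58.278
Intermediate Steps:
L(Y, E) = E - (334 + Y)/(-223 + E)
sqrt(L(-768, 1731) + V(P)) = sqrt((-334 + 1731**2 - 1*(-768) - 223*1731)/(-223 + 1731) + 1665) = sqrt((-334 + 2996361 + 768 - 386013)/1508 + 1665) = sqrt((1/1508)*2610782 + 1665) = sqrt(1305391/754 + 1665) = sqrt(2560801/754) = sqrt(1930843954)/754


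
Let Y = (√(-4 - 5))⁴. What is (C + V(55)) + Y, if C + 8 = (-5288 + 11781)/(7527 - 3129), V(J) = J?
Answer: 569437/4398 ≈ 129.48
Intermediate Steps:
C = -28691/4398 (C = -8 + (-5288 + 11781)/(7527 - 3129) = -8 + 6493/4398 = -28691/4398 ≈ -6.5236)
Y = 81 (Y = (√(-9))⁴ = (3*I)⁴ = 81)
(C + V(55)) + Y = (-28691/4398 + 55) + 81 = 213199/4398 + 81 = 569437/4398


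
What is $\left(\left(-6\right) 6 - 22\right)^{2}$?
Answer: $3364$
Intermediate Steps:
$\left(\left(-6\right) 6 - 22\right)^{2} = \left(-36 - 22\right)^{2} = \left(-58\right)^{2} = 3364$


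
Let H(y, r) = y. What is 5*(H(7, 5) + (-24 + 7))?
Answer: -50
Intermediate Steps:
5*(H(7, 5) + (-24 + 7)) = 5*(7 + (-24 + 7)) = 5*(7 - 17) = 5*(-10) = -50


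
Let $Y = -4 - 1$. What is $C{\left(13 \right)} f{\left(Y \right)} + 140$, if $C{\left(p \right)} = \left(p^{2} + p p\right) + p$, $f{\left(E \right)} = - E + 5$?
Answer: $3650$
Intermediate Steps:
$Y = -5$
$f{\left(E \right)} = 5 - E$
$C{\left(p \right)} = p + 2 p^{2}$ ($C{\left(p \right)} = \left(p^{2} + p^{2}\right) + p = 2 p^{2} + p = p + 2 p^{2}$)
$C{\left(13 \right)} f{\left(Y \right)} + 140 = 13 \left(1 + 2 \cdot 13\right) \left(5 - -5\right) + 140 = 13 \left(1 + 26\right) \left(5 + 5\right) + 140 = 13 \cdot 27 \cdot 10 + 140 = 351 \cdot 10 + 140 = 3510 + 140 = 3650$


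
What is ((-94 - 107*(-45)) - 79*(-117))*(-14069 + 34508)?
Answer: 285410196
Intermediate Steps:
((-94 - 107*(-45)) - 79*(-117))*(-14069 + 34508) = ((-94 + 4815) + 9243)*20439 = (4721 + 9243)*20439 = 13964*20439 = 285410196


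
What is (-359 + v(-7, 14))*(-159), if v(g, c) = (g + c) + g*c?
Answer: 71550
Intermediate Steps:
v(g, c) = c + g + c*g (v(g, c) = (c + g) + c*g = c + g + c*g)
(-359 + v(-7, 14))*(-159) = (-359 + (14 - 7 + 14*(-7)))*(-159) = (-359 + (14 - 7 - 98))*(-159) = (-359 - 91)*(-159) = -450*(-159) = 71550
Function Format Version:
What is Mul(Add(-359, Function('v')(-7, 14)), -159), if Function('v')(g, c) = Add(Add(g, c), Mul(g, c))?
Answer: 71550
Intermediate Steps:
Function('v')(g, c) = Add(c, g, Mul(c, g)) (Function('v')(g, c) = Add(Add(c, g), Mul(c, g)) = Add(c, g, Mul(c, g)))
Mul(Add(-359, Function('v')(-7, 14)), -159) = Mul(Add(-359, Add(14, -7, Mul(14, -7))), -159) = Mul(Add(-359, Add(14, -7, -98)), -159) = Mul(Add(-359, -91), -159) = Mul(-450, -159) = 71550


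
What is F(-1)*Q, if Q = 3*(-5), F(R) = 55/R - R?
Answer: 810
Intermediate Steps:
F(R) = -R + 55/R
Q = -15
F(-1)*Q = (-1*(-1) + 55/(-1))*(-15) = (1 + 55*(-1))*(-15) = (1 - 55)*(-15) = -54*(-15) = 810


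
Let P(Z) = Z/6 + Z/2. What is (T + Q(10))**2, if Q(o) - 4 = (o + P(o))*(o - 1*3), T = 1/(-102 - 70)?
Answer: 3876432121/266256 ≈ 14559.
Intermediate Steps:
P(Z) = 2*Z/3 (P(Z) = Z*(1/6) + Z*(1/2) = Z/6 + Z/2 = 2*Z/3)
T = -1/172 (T = 1/(-172) = -1/172 ≈ -0.0058140)
Q(o) = 4 + 5*o*(-3 + o)/3 (Q(o) = 4 + (o + 2*o/3)*(o - 1*3) = 4 + (5*o/3)*(o - 3) = 4 + (5*o/3)*(-3 + o) = 4 + 5*o*(-3 + o)/3)
(T + Q(10))**2 = (-1/172 + (4 - 5*10 + (5/3)*10**2))**2 = (-1/172 + (4 - 50 + (5/3)*100))**2 = (-1/172 + (4 - 50 + 500/3))**2 = (-1/172 + 362/3)**2 = (62261/516)**2 = 3876432121/266256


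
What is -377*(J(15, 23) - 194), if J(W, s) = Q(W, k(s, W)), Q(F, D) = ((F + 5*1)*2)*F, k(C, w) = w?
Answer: -153062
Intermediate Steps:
Q(F, D) = F*(10 + 2*F) (Q(F, D) = ((F + 5)*2)*F = ((5 + F)*2)*F = (10 + 2*F)*F = F*(10 + 2*F))
J(W, s) = 2*W*(5 + W)
-377*(J(15, 23) - 194) = -377*(2*15*(5 + 15) - 194) = -377*(2*15*20 - 194) = -377*(600 - 194) = -377*406 = -153062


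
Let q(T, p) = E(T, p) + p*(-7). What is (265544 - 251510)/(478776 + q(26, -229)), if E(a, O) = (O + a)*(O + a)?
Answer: 7017/260794 ≈ 0.026906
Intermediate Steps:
E(a, O) = (O + a)**2
q(T, p) = (T + p)**2 - 7*p (q(T, p) = (p + T)**2 + p*(-7) = (T + p)**2 - 7*p)
(265544 - 251510)/(478776 + q(26, -229)) = (265544 - 251510)/(478776 + ((26 - 229)**2 - 7*(-229))) = 14034/(478776 + ((-203)**2 + 1603)) = 14034/(478776 + (41209 + 1603)) = 14034/(478776 + 42812) = 14034/521588 = 14034*(1/521588) = 7017/260794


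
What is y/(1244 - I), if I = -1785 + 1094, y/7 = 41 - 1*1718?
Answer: -91/15 ≈ -6.0667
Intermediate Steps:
y = -11739 (y = 7*(41 - 1*1718) = 7*(41 - 1718) = 7*(-1677) = -11739)
I = -691
y/(1244 - I) = -11739/(1244 - 1*(-691)) = -11739/(1244 + 691) = -11739/1935 = -11739*1/1935 = -91/15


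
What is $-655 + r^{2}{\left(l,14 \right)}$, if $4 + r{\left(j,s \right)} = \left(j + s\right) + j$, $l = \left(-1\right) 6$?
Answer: $-651$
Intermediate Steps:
$l = -6$
$r{\left(j,s \right)} = -4 + s + 2 j$ ($r{\left(j,s \right)} = -4 + \left(\left(j + s\right) + j\right) = -4 + \left(s + 2 j\right) = -4 + s + 2 j$)
$-655 + r^{2}{\left(l,14 \right)} = -655 + \left(-4 + 14 + 2 \left(-6\right)\right)^{2} = -655 + \left(-4 + 14 - 12\right)^{2} = -655 + \left(-2\right)^{2} = -655 + 4 = -651$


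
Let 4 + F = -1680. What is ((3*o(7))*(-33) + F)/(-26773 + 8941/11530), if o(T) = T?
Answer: 27406810/308683749 ≈ 0.088786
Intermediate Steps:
F = -1684 (F = -4 - 1680 = -1684)
((3*o(7))*(-33) + F)/(-26773 + 8941/11530) = ((3*7)*(-33) - 1684)/(-26773 + 8941/11530) = (21*(-33) - 1684)/(-26773 + 8941*(1/11530)) = (-693 - 1684)/(-26773 + 8941/11530) = -2377/(-308683749/11530) = -2377*(-11530/308683749) = 27406810/308683749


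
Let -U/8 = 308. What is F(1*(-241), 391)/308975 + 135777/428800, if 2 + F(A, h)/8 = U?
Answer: 1339693287/5299539200 ≈ 0.25279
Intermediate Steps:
U = -2464 (U = -8*308 = -2464)
F(A, h) = -19728 (F(A, h) = -16 + 8*(-2464) = -16 - 19712 = -19728)
F(1*(-241), 391)/308975 + 135777/428800 = -19728/308975 + 135777/428800 = 1339693287/5299539200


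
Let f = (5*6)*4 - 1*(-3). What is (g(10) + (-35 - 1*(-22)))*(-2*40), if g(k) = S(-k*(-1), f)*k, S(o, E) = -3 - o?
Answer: 11440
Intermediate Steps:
f = 123 (f = 30*4 + 3 = 120 + 3 = 123)
g(k) = k*(-3 - k) (g(k) = (-3 - (-k)*(-1))*k = (-3 - k)*k = k*(-3 - k))
(g(10) + (-35 - 1*(-22)))*(-2*40) = (-1*10*(3 + 10) + (-35 - 1*(-22)))*(-2*40) = (-1*10*13 + (-35 + 22))*(-80) = (-130 - 13)*(-80) = -143*(-80) = 11440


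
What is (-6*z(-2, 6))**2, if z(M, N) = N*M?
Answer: 5184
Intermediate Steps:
z(M, N) = M*N
(-6*z(-2, 6))**2 = (-(-12)*6)**2 = (-6*(-12))**2 = 72**2 = 5184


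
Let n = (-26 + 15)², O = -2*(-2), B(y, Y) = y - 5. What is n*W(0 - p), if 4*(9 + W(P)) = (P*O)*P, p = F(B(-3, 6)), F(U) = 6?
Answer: 3267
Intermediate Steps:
B(y, Y) = -5 + y
p = 6
O = 4
W(P) = -9 + P² (W(P) = -9 + ((P*4)*P)/4 = -9 + ((4*P)*P)/4 = -9 + (4*P²)/4 = -9 + P²)
n = 121 (n = (-11)² = 121)
n*W(0 - p) = 121*(-9 + (0 - 1*6)²) = 121*(-9 + (0 - 6)²) = 121*(-9 + (-6)²) = 121*(-9 + 36) = 121*27 = 3267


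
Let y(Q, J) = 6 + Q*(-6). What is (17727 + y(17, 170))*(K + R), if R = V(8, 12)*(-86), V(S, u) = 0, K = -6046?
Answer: -106597026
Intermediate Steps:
y(Q, J) = 6 - 6*Q
R = 0 (R = 0*(-86) = 0)
(17727 + y(17, 170))*(K + R) = (17727 + (6 - 6*17))*(-6046 + 0) = (17727 + (6 - 102))*(-6046) = (17727 - 96)*(-6046) = 17631*(-6046) = -106597026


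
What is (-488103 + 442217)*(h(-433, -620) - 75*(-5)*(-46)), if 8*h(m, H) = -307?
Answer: 3173177501/4 ≈ 7.9329e+8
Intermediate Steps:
h(m, H) = -307/8 (h(m, H) = (1/8)*(-307) = -307/8)
(-488103 + 442217)*(h(-433, -620) - 75*(-5)*(-46)) = (-488103 + 442217)*(-307/8 - 75*(-5)*(-46)) = -45886*(-307/8 + 375*(-46)) = -45886*(-307/8 - 17250) = -45886*(-138307/8) = 3173177501/4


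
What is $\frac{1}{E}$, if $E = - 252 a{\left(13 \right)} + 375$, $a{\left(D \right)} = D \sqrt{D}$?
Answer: $- \frac{125}{46459221} - \frac{364 \sqrt{13}}{15486407} \approx -8.7437 \cdot 10^{-5}$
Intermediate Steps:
$a{\left(D \right)} = D^{\frac{3}{2}}$
$E = 375 - 3276 \sqrt{13}$ ($E = - 252 \cdot 13^{\frac{3}{2}} + 375 = - 252 \cdot 13 \sqrt{13} + 375 = - 3276 \sqrt{13} + 375 = 375 - 3276 \sqrt{13} \approx -11437.0$)
$\frac{1}{E} = \frac{1}{375 - 3276 \sqrt{13}}$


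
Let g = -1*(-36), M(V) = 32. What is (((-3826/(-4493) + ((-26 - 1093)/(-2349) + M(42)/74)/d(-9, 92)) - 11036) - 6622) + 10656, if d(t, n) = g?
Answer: -32807272512763/4686001308 ≈ -7001.1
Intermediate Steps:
g = 36
d(t, n) = 36
(((-3826/(-4493) + ((-26 - 1093)/(-2349) + M(42)/74)/d(-9, 92)) - 11036) - 6622) + 10656 = (((-3826/(-4493) + ((-26 - 1093)/(-2349) + 32/74)/36) - 11036) - 6622) + 10656 = (((-3826*(-1/4493) + (-1119*(-1/2349) + 32*(1/74))*(1/36)) - 11036) - 6622) + 10656 = (((3826/4493 + (373/783 + 16/37)*(1/36)) - 11036) - 6622) + 10656 = (((3826/4493 + (26329/28971)*(1/36)) - 11036) - 6622) + 10656 = (((3826/4493 + 26329/1042956) - 11036) - 6622) + 10656 = ((4108645853/4686001308 - 11036) - 6622) + 10656 = (-51710601789235/4686001308 - 6622) + 10656 = -82741302450811/4686001308 + 10656 = -32807272512763/4686001308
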